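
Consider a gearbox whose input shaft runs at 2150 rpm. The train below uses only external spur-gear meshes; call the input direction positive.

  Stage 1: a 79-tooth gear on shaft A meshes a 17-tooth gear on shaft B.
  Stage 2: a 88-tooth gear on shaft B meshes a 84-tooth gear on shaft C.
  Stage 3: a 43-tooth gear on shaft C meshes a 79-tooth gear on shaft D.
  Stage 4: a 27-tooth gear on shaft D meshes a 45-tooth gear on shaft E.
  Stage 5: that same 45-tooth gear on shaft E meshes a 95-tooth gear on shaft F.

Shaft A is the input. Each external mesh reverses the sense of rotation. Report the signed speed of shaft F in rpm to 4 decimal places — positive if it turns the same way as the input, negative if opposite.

-1619.2039 rpm (opposite to input, |ω| = 1619.2039 rpm)

Stage 1 [79T→17T]: ω = 2150.0000×79/17 = 9991.1765 rpm, dir flips to −; running = −9991.1765
Stage 2 [88T→84T]: ω = 9991.1765×88/84 = 10466.9468 rpm, dir flips to +; running = +10466.9468
Stage 3 [43T→79T]: ω = 10466.9468×43/79 = 5697.1989 rpm, dir flips to −; running = −5697.1989
Stage 4 [27T→45T]: ω = 5697.1989×27/45 = 3418.3193 rpm, dir flips to +; running = +3418.3193
Stage 5 [45T→95T]: ω = 3418.3193×45/95 = 1619.2039 rpm, dir flips to −; running = −1619.2039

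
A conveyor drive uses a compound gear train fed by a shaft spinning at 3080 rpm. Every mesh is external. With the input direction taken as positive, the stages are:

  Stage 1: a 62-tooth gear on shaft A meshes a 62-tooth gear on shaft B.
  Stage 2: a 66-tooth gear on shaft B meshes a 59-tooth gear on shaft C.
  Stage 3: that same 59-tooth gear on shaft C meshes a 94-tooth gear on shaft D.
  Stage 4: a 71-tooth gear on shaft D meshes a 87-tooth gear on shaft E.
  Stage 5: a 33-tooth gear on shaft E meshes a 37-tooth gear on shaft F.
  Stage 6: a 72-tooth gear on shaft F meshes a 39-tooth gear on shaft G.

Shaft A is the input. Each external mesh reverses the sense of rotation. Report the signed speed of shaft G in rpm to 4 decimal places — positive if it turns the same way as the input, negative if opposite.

Stage 1 [62T→62T]: ω = 3080.0000×62/62 = 3080.0000 rpm, dir flips to −; running = −3080.0000
Stage 2 [66T→59T]: ω = 3080.0000×66/59 = 3445.4237 rpm, dir flips to +; running = +3445.4237
Stage 3 [59T→94T]: ω = 3445.4237×59/94 = 2162.5532 rpm, dir flips to −; running = −2162.5532
Stage 4 [71T→87T]: ω = 2162.5532×71/87 = 1764.8423 rpm, dir flips to +; running = +1764.8423
Stage 5 [33T→37T]: ω = 1764.8423×33/37 = 1574.0485 rpm, dir flips to −; running = −1574.0485
Stage 6 [72T→39T]: ω = 1574.0485×72/39 = 2905.9357 rpm, dir flips to +; running = +2905.9357

+2905.9357 rpm (same as input, |ω| = 2905.9357 rpm)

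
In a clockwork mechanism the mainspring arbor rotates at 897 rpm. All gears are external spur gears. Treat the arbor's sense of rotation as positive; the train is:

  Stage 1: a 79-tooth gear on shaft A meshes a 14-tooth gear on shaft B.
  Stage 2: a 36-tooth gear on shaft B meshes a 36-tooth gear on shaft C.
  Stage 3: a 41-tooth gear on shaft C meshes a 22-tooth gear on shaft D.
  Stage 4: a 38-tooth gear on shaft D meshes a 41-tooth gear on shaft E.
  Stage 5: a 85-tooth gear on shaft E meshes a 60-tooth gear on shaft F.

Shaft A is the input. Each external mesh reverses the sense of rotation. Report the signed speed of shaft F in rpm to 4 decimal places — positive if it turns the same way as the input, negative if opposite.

-12385.6867 rpm (opposite to input, |ω| = 12385.6867 rpm)

Stage 1 [79T→14T]: ω = 897.0000×79/14 = 5061.6429 rpm, dir flips to −; running = −5061.6429
Stage 2 [36T→36T]: ω = 5061.6429×36/36 = 5061.6429 rpm, dir flips to +; running = +5061.6429
Stage 3 [41T→22T]: ω = 5061.6429×41/22 = 9433.0617 rpm, dir flips to −; running = −9433.0617
Stage 4 [38T→41T]: ω = 9433.0617×38/41 = 8742.8377 rpm, dir flips to +; running = +8742.8377
Stage 5 [85T→60T]: ω = 8742.8377×85/60 = 12385.6867 rpm, dir flips to −; running = −12385.6867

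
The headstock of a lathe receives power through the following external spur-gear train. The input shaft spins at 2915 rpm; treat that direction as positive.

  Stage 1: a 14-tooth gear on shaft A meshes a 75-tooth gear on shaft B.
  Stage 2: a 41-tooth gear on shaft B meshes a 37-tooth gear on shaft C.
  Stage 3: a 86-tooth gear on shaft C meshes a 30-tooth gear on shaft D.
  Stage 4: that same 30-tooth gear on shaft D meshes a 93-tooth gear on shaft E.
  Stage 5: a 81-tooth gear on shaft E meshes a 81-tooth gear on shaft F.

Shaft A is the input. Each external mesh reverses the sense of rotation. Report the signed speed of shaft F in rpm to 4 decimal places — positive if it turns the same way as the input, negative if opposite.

Stage 1 [14T→75T]: ω = 2915.0000×14/75 = 544.1333 rpm, dir flips to −; running = −544.1333
Stage 2 [41T→37T]: ω = 544.1333×41/37 = 602.9586 rpm, dir flips to +; running = +602.9586
Stage 3 [86T→30T]: ω = 602.9586×86/30 = 1728.4812 rpm, dir flips to −; running = −1728.4812
Stage 4 [30T→93T]: ω = 1728.4812×30/93 = 557.5746 rpm, dir flips to +; running = +557.5746
Stage 5 [81T→81T]: ω = 557.5746×81/81 = 557.5746 rpm, dir flips to −; running = −557.5746

-557.5746 rpm (opposite to input, |ω| = 557.5746 rpm)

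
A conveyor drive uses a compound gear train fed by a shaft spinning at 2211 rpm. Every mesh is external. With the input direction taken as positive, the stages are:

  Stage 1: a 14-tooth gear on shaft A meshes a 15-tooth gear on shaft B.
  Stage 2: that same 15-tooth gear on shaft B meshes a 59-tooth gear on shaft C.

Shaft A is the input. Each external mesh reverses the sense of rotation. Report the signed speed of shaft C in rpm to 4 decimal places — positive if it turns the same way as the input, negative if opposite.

Stage 1 [14T→15T]: ω = 2211.0000×14/15 = 2063.6000 rpm, dir flips to −; running = −2063.6000
Stage 2 [15T→59T]: ω = 2063.6000×15/59 = 524.6441 rpm, dir flips to +; running = +524.6441

+524.6441 rpm (same as input, |ω| = 524.6441 rpm)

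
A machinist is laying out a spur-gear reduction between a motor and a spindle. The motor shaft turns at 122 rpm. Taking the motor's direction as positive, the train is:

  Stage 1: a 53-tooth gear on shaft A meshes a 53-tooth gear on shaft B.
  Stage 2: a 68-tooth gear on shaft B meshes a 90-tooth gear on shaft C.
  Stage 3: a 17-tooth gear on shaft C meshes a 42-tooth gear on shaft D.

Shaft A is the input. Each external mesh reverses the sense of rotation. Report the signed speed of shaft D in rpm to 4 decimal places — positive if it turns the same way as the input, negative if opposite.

Stage 1 [53T→53T]: ω = 122.0000×53/53 = 122.0000 rpm, dir flips to −; running = −122.0000
Stage 2 [68T→90T]: ω = 122.0000×68/90 = 92.1778 rpm, dir flips to +; running = +92.1778
Stage 3 [17T→42T]: ω = 92.1778×17/42 = 37.3101 rpm, dir flips to −; running = −37.3101

-37.3101 rpm (opposite to input, |ω| = 37.3101 rpm)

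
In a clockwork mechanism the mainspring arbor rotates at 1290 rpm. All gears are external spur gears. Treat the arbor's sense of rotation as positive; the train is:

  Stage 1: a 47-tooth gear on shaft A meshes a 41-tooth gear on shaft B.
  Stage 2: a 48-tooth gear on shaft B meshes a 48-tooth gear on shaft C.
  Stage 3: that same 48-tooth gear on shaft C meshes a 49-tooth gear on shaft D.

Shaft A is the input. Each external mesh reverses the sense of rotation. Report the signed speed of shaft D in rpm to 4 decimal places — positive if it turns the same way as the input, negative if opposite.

-1448.6013 rpm (opposite to input, |ω| = 1448.6013 rpm)

Stage 1 [47T→41T]: ω = 1290.0000×47/41 = 1478.7805 rpm, dir flips to −; running = −1478.7805
Stage 2 [48T→48T]: ω = 1478.7805×48/48 = 1478.7805 rpm, dir flips to +; running = +1478.7805
Stage 3 [48T→49T]: ω = 1478.7805×48/49 = 1448.6013 rpm, dir flips to −; running = −1448.6013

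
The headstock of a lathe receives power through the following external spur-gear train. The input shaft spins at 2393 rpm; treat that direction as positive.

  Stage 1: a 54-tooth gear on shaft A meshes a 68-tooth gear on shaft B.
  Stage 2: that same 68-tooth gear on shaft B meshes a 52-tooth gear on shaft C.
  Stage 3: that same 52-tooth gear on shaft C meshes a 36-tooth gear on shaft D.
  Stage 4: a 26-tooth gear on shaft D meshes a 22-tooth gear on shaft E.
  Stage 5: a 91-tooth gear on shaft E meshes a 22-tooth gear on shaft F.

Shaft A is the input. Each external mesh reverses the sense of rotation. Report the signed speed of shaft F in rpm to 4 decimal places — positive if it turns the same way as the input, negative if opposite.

Stage 1 [54T→68T]: ω = 2393.0000×54/68 = 1900.3235 rpm, dir flips to −; running = −1900.3235
Stage 2 [68T→52T]: ω = 1900.3235×68/52 = 2485.0385 rpm, dir flips to +; running = +2485.0385
Stage 3 [52T→36T]: ω = 2485.0385×52/36 = 3589.5000 rpm, dir flips to −; running = −3589.5000
Stage 4 [26T→22T]: ω = 3589.5000×26/22 = 4242.1364 rpm, dir flips to +; running = +4242.1364
Stage 5 [91T→22T]: ω = 4242.1364×91/22 = 17547.0186 rpm, dir flips to −; running = −17547.0186

-17547.0186 rpm (opposite to input, |ω| = 17547.0186 rpm)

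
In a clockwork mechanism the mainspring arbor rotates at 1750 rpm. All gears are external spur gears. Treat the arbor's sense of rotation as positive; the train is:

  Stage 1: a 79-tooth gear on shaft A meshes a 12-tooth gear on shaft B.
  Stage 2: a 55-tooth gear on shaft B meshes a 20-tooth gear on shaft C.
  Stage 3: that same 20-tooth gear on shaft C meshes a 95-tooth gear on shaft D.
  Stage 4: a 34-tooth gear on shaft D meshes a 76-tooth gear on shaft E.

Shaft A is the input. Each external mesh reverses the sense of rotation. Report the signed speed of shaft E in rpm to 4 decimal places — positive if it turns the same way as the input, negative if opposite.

+2983.9277 rpm (same as input, |ω| = 2983.9277 rpm)

Stage 1 [79T→12T]: ω = 1750.0000×79/12 = 11520.8333 rpm, dir flips to −; running = −11520.8333
Stage 2 [55T→20T]: ω = 11520.8333×55/20 = 31682.2917 rpm, dir flips to +; running = +31682.2917
Stage 3 [20T→95T]: ω = 31682.2917×20/95 = 6669.9561 rpm, dir flips to −; running = −6669.9561
Stage 4 [34T→76T]: ω = 6669.9561×34/76 = 2983.9277 rpm, dir flips to +; running = +2983.9277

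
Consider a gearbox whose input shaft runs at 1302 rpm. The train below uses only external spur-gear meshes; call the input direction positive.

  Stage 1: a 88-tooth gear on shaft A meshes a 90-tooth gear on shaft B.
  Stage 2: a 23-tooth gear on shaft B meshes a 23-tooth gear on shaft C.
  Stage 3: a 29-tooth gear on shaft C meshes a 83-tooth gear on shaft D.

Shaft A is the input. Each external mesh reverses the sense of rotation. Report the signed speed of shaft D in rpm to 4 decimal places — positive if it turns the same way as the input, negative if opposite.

-444.8064 rpm (opposite to input, |ω| = 444.8064 rpm)

Stage 1 [88T→90T]: ω = 1302.0000×88/90 = 1273.0667 rpm, dir flips to −; running = −1273.0667
Stage 2 [23T→23T]: ω = 1273.0667×23/23 = 1273.0667 rpm, dir flips to +; running = +1273.0667
Stage 3 [29T→83T]: ω = 1273.0667×29/83 = 444.8064 rpm, dir flips to −; running = −444.8064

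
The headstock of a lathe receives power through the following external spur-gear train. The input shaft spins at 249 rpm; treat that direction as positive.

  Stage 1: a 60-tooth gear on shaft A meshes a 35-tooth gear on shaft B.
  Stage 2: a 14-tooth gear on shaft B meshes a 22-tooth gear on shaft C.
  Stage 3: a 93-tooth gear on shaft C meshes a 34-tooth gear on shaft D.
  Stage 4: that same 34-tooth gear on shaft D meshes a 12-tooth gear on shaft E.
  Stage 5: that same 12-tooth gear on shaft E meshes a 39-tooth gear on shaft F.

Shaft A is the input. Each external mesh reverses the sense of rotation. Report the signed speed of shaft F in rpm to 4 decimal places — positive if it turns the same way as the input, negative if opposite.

-647.7483 rpm (opposite to input, |ω| = 647.7483 rpm)

Stage 1 [60T→35T]: ω = 249.0000×60/35 = 426.8571 rpm, dir flips to −; running = −426.8571
Stage 2 [14T→22T]: ω = 426.8571×14/22 = 271.6364 rpm, dir flips to +; running = +271.6364
Stage 3 [93T→34T]: ω = 271.6364×93/34 = 743.0053 rpm, dir flips to −; running = −743.0053
Stage 4 [34T→12T]: ω = 743.0053×34/12 = 2105.1818 rpm, dir flips to +; running = +2105.1818
Stage 5 [12T→39T]: ω = 2105.1818×12/39 = 647.7483 rpm, dir flips to −; running = −647.7483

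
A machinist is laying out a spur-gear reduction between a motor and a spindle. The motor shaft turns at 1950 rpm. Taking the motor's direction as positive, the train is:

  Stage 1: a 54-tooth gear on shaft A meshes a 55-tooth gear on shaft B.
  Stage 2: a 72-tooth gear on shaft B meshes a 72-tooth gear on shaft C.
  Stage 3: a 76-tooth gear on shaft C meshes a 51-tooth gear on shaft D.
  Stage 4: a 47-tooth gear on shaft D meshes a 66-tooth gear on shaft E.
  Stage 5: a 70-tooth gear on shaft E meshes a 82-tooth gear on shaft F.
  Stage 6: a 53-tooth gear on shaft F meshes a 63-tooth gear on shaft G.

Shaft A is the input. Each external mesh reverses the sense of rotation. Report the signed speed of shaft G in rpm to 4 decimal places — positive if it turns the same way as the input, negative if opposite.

+1459.0915 rpm (same as input, |ω| = 1459.0915 rpm)

Stage 1 [54T→55T]: ω = 1950.0000×54/55 = 1914.5455 rpm, dir flips to −; running = −1914.5455
Stage 2 [72T→72T]: ω = 1914.5455×72/72 = 1914.5455 rpm, dir flips to +; running = +1914.5455
Stage 3 [76T→51T]: ω = 1914.5455×76/51 = 2853.0481 rpm, dir flips to −; running = −2853.0481
Stage 4 [47T→66T]: ω = 2853.0481×47/66 = 2031.7161 rpm, dir flips to +; running = +2031.7161
Stage 5 [70T→82T]: ω = 2031.7161×70/82 = 1734.3918 rpm, dir flips to −; running = −1734.3918
Stage 6 [53T→63T]: ω = 1734.3918×53/63 = 1459.0915 rpm, dir flips to +; running = +1459.0915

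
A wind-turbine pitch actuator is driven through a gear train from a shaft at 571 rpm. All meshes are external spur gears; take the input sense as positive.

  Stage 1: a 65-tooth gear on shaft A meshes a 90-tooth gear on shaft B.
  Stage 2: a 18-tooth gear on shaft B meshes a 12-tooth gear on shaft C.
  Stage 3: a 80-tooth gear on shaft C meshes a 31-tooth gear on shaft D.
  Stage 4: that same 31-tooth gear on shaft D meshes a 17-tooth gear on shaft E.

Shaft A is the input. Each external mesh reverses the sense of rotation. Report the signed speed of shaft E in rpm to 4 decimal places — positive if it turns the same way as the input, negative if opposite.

Stage 1 [65T→90T]: ω = 571.0000×65/90 = 412.3889 rpm, dir flips to −; running = −412.3889
Stage 2 [18T→12T]: ω = 412.3889×18/12 = 618.5833 rpm, dir flips to +; running = +618.5833
Stage 3 [80T→31T]: ω = 618.5833×80/31 = 1596.3441 rpm, dir flips to −; running = −1596.3441
Stage 4 [31T→17T]: ω = 1596.3441×31/17 = 2910.9804 rpm, dir flips to +; running = +2910.9804

+2910.9804 rpm (same as input, |ω| = 2910.9804 rpm)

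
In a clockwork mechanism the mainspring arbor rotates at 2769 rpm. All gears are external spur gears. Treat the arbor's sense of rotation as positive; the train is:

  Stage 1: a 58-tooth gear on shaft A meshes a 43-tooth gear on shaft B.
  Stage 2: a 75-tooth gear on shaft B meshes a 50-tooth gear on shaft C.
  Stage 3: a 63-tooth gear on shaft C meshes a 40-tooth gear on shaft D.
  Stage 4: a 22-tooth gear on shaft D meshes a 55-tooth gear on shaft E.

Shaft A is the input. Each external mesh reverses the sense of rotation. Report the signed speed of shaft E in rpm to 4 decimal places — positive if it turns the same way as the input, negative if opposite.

+3529.5091 rpm (same as input, |ω| = 3529.5091 rpm)

Stage 1 [58T→43T]: ω = 2769.0000×58/43 = 3734.9302 rpm, dir flips to −; running = −3734.9302
Stage 2 [75T→50T]: ω = 3734.9302×75/50 = 5602.3953 rpm, dir flips to +; running = +5602.3953
Stage 3 [63T→40T]: ω = 5602.3953×63/40 = 8823.7727 rpm, dir flips to −; running = −8823.7727
Stage 4 [22T→55T]: ω = 8823.7727×22/55 = 3529.5091 rpm, dir flips to +; running = +3529.5091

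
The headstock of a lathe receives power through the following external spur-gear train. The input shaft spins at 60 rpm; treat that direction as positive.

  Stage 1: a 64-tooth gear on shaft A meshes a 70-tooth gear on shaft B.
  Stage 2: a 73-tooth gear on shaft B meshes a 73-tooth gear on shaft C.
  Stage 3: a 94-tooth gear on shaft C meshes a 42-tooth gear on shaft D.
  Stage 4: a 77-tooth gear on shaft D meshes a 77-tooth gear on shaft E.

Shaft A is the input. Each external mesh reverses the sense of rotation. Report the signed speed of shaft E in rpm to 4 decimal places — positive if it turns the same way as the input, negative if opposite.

Stage 1 [64T→70T]: ω = 60.0000×64/70 = 54.8571 rpm, dir flips to −; running = −54.8571
Stage 2 [73T→73T]: ω = 54.8571×73/73 = 54.8571 rpm, dir flips to +; running = +54.8571
Stage 3 [94T→42T]: ω = 54.8571×94/42 = 122.7755 rpm, dir flips to −; running = −122.7755
Stage 4 [77T→77T]: ω = 122.7755×77/77 = 122.7755 rpm, dir flips to +; running = +122.7755

+122.7755 rpm (same as input, |ω| = 122.7755 rpm)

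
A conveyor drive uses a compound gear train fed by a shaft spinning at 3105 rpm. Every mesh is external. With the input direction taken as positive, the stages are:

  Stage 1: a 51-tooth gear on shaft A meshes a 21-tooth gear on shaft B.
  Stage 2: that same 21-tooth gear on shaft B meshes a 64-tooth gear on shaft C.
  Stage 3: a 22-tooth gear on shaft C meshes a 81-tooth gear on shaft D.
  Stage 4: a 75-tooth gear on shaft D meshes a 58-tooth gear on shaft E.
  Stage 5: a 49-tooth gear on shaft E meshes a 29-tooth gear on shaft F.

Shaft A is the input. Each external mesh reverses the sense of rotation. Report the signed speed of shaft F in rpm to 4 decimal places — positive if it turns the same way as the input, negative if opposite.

Stage 1 [51T→21T]: ω = 3105.0000×51/21 = 7540.7143 rpm, dir flips to −; running = −7540.7143
Stage 2 [21T→64T]: ω = 7540.7143×21/64 = 2474.2969 rpm, dir flips to +; running = +2474.2969
Stage 3 [22T→81T]: ω = 2474.2969×22/81 = 672.0312 rpm, dir flips to −; running = −672.0312
Stage 4 [75T→58T]: ω = 672.0312×75/58 = 869.0059 rpm, dir flips to +; running = +869.0059
Stage 5 [49T→29T]: ω = 869.0059×49/29 = 1468.3204 rpm, dir flips to −; running = −1468.3204

-1468.3204 rpm (opposite to input, |ω| = 1468.3204 rpm)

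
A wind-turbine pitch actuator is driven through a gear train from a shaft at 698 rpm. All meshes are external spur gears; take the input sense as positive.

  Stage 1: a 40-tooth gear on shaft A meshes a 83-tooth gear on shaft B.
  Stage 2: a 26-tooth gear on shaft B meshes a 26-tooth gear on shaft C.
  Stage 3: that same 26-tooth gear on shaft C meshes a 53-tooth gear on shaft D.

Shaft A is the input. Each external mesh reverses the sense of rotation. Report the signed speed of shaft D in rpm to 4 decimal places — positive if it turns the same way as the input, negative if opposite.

-165.0193 rpm (opposite to input, |ω| = 165.0193 rpm)

Stage 1 [40T→83T]: ω = 698.0000×40/83 = 336.3855 rpm, dir flips to −; running = −336.3855
Stage 2 [26T→26T]: ω = 336.3855×26/26 = 336.3855 rpm, dir flips to +; running = +336.3855
Stage 3 [26T→53T]: ω = 336.3855×26/53 = 165.0193 rpm, dir flips to −; running = −165.0193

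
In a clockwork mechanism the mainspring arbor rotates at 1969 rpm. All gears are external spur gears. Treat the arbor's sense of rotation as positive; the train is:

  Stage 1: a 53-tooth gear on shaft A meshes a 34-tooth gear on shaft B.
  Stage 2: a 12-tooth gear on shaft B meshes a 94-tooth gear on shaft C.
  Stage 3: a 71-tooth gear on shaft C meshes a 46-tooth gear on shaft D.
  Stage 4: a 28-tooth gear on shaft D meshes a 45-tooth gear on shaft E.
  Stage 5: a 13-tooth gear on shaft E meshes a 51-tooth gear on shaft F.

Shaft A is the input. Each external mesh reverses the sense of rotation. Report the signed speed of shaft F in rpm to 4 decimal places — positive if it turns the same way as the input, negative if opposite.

-95.9213 rpm (opposite to input, |ω| = 95.9213 rpm)

Stage 1 [53T→34T]: ω = 1969.0000×53/34 = 3069.3235 rpm, dir flips to −; running = −3069.3235
Stage 2 [12T→94T]: ω = 3069.3235×12/94 = 391.8285 rpm, dir flips to +; running = +391.8285
Stage 3 [71T→46T]: ω = 391.8285×71/46 = 604.7788 rpm, dir flips to −; running = −604.7788
Stage 4 [28T→45T]: ω = 604.7788×28/45 = 376.3068 rpm, dir flips to +; running = +376.3068
Stage 5 [13T→51T]: ω = 376.3068×13/51 = 95.9213 rpm, dir flips to −; running = −95.9213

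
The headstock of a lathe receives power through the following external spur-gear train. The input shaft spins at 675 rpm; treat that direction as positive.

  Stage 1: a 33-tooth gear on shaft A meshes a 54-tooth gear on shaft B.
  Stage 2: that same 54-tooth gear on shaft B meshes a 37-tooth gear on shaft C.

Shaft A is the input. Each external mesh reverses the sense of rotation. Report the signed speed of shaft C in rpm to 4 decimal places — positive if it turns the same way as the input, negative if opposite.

Stage 1 [33T→54T]: ω = 675.0000×33/54 = 412.5000 rpm, dir flips to −; running = −412.5000
Stage 2 [54T→37T]: ω = 412.5000×54/37 = 602.0270 rpm, dir flips to +; running = +602.0270

+602.0270 rpm (same as input, |ω| = 602.0270 rpm)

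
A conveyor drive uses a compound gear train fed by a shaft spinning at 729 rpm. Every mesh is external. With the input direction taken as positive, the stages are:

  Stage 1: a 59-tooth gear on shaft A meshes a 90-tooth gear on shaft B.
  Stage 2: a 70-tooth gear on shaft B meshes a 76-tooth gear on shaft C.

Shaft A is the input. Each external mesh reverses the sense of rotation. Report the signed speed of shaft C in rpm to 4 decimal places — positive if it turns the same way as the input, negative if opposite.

Stage 1 [59T→90T]: ω = 729.0000×59/90 = 477.9000 rpm, dir flips to −; running = −477.9000
Stage 2 [70T→76T]: ω = 477.9000×70/76 = 440.1711 rpm, dir flips to +; running = +440.1711

+440.1711 rpm (same as input, |ω| = 440.1711 rpm)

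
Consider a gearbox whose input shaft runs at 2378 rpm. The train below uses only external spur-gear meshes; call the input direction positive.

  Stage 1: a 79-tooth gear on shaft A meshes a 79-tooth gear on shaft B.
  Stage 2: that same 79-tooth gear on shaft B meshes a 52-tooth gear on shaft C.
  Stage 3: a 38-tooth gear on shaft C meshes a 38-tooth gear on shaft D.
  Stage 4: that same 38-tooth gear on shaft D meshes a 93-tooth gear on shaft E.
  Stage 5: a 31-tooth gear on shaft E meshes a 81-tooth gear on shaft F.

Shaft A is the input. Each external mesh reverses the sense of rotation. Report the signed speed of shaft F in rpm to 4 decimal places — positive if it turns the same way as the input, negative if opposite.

-564.9538 rpm (opposite to input, |ω| = 564.9538 rpm)

Stage 1 [79T→79T]: ω = 2378.0000×79/79 = 2378.0000 rpm, dir flips to −; running = −2378.0000
Stage 2 [79T→52T]: ω = 2378.0000×79/52 = 3612.7308 rpm, dir flips to +; running = +3612.7308
Stage 3 [38T→38T]: ω = 3612.7308×38/38 = 3612.7308 rpm, dir flips to −; running = −3612.7308
Stage 4 [38T→93T]: ω = 3612.7308×38/93 = 1476.1696 rpm, dir flips to +; running = +1476.1696
Stage 5 [31T→81T]: ω = 1476.1696×31/81 = 564.9538 rpm, dir flips to −; running = −564.9538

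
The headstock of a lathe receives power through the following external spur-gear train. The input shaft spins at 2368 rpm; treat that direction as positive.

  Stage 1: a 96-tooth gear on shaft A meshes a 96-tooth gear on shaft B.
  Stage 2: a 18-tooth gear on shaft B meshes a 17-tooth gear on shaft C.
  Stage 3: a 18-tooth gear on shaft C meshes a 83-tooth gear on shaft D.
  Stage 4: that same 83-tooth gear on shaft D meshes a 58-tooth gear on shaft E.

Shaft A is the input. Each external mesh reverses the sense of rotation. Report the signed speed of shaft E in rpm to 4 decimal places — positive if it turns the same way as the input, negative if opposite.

Stage 1 [96T→96T]: ω = 2368.0000×96/96 = 2368.0000 rpm, dir flips to −; running = −2368.0000
Stage 2 [18T→17T]: ω = 2368.0000×18/17 = 2507.2941 rpm, dir flips to +; running = +2507.2941
Stage 3 [18T→83T]: ω = 2507.2941×18/83 = 543.7505 rpm, dir flips to −; running = −543.7505
Stage 4 [83T→58T]: ω = 543.7505×83/58 = 778.1258 rpm, dir flips to +; running = +778.1258

+778.1258 rpm (same as input, |ω| = 778.1258 rpm)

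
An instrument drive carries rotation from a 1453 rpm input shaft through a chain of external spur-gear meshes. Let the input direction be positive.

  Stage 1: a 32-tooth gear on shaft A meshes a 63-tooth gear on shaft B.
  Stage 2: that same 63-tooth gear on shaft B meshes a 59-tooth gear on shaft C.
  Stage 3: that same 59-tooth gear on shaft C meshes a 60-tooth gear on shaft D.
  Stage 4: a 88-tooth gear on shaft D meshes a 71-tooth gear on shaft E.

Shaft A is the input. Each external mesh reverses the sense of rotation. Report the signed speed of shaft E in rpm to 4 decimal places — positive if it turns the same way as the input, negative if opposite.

Stage 1 [32T→63T]: ω = 1453.0000×32/63 = 738.0317 rpm, dir flips to −; running = −738.0317
Stage 2 [63T→59T]: ω = 738.0317×63/59 = 788.0678 rpm, dir flips to +; running = +788.0678
Stage 3 [59T→60T]: ω = 788.0678×59/60 = 774.9333 rpm, dir flips to −; running = −774.9333
Stage 4 [88T→71T]: ω = 774.9333×88/71 = 960.4808 rpm, dir flips to +; running = +960.4808

+960.4808 rpm (same as input, |ω| = 960.4808 rpm)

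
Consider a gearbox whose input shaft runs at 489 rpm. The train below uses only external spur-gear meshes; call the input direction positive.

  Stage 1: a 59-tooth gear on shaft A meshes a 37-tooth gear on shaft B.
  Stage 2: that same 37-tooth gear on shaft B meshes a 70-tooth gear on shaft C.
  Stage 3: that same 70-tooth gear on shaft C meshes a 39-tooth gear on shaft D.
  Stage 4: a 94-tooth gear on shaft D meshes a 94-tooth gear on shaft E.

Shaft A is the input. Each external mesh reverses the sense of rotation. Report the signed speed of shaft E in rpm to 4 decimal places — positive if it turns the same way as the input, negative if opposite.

Stage 1 [59T→37T]: ω = 489.0000×59/37 = 779.7568 rpm, dir flips to −; running = −779.7568
Stage 2 [37T→70T]: ω = 779.7568×37/70 = 412.1571 rpm, dir flips to +; running = +412.1571
Stage 3 [70T→39T]: ω = 412.1571×70/39 = 739.7692 rpm, dir flips to −; running = −739.7692
Stage 4 [94T→94T]: ω = 739.7692×94/94 = 739.7692 rpm, dir flips to +; running = +739.7692

+739.7692 rpm (same as input, |ω| = 739.7692 rpm)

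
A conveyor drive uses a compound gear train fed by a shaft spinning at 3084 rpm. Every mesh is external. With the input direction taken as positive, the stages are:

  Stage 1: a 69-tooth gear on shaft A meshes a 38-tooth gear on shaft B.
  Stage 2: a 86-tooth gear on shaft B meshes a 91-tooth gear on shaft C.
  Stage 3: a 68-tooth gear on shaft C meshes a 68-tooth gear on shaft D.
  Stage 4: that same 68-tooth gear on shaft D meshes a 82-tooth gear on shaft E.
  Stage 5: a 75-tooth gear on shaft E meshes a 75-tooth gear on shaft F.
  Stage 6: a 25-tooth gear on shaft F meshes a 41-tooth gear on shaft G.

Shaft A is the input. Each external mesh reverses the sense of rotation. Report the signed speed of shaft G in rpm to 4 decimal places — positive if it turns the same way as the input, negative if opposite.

Stage 1 [69T→38T]: ω = 3084.0000×69/38 = 5599.8947 rpm, dir flips to −; running = −5599.8947
Stage 2 [86T→91T]: ω = 5599.8947×86/91 = 5292.2082 rpm, dir flips to +; running = +5292.2082
Stage 3 [68T→68T]: ω = 5292.2082×68/68 = 5292.2082 rpm, dir flips to −; running = −5292.2082
Stage 4 [68T→82T]: ω = 5292.2082×68/82 = 4388.6605 rpm, dir flips to +; running = +4388.6605
Stage 5 [75T→75T]: ω = 4388.6605×75/75 = 4388.6605 rpm, dir flips to −; running = −4388.6605
Stage 6 [25T→41T]: ω = 4388.6605×25/41 = 2676.0125 rpm, dir flips to +; running = +2676.0125

+2676.0125 rpm (same as input, |ω| = 2676.0125 rpm)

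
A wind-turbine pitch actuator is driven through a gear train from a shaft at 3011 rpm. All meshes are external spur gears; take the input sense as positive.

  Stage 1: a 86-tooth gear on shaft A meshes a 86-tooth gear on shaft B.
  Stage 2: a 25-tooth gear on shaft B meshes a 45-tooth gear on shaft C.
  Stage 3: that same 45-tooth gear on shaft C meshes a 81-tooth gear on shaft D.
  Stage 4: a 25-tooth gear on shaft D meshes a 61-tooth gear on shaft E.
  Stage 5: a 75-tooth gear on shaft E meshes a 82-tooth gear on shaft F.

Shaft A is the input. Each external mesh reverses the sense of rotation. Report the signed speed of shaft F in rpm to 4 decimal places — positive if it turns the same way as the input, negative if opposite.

Stage 1 [86T→86T]: ω = 3011.0000×86/86 = 3011.0000 rpm, dir flips to −; running = −3011.0000
Stage 2 [25T→45T]: ω = 3011.0000×25/45 = 1672.7778 rpm, dir flips to +; running = +1672.7778
Stage 3 [45T→81T]: ω = 1672.7778×45/81 = 929.3210 rpm, dir flips to −; running = −929.3210
Stage 4 [25T→61T]: ω = 929.3210×25/61 = 380.8693 rpm, dir flips to +; running = +380.8693
Stage 5 [75T→82T]: ω = 380.8693×75/82 = 348.3560 rpm, dir flips to −; running = −348.3560

-348.3560 rpm (opposite to input, |ω| = 348.3560 rpm)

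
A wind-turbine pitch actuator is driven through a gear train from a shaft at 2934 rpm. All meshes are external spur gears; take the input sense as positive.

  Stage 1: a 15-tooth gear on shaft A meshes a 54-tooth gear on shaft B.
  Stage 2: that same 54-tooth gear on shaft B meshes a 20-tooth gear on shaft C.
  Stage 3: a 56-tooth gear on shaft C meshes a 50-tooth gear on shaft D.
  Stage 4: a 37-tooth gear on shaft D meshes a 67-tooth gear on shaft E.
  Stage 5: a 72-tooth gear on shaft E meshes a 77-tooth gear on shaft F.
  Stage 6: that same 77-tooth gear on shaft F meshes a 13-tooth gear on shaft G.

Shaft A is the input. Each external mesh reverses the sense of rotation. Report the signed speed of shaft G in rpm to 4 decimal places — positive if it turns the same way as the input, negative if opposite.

Stage 1 [15T→54T]: ω = 2934.0000×15/54 = 815.0000 rpm, dir flips to −; running = −815.0000
Stage 2 [54T→20T]: ω = 815.0000×54/20 = 2200.5000 rpm, dir flips to +; running = +2200.5000
Stage 3 [56T→50T]: ω = 2200.5000×56/50 = 2464.5600 rpm, dir flips to −; running = −2464.5600
Stage 4 [37T→67T]: ω = 2464.5600×37/67 = 1361.0257 rpm, dir flips to +; running = +1361.0257
Stage 5 [72T→77T]: ω = 1361.0257×72/77 = 1272.6474 rpm, dir flips to −; running = −1272.6474
Stage 6 [77T→13T]: ω = 1272.6474×77/13 = 7537.9883 rpm, dir flips to +; running = +7537.9883

+7537.9883 rpm (same as input, |ω| = 7537.9883 rpm)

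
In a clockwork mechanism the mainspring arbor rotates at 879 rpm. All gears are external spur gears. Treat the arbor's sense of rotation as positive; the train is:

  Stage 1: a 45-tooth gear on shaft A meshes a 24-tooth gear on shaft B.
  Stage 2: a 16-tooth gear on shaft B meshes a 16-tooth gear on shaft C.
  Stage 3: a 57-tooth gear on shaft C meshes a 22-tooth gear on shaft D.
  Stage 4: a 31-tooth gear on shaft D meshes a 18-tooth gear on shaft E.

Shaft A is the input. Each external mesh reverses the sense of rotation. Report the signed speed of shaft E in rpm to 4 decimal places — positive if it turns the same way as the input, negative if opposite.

Stage 1 [45T→24T]: ω = 879.0000×45/24 = 1648.1250 rpm, dir flips to −; running = −1648.1250
Stage 2 [16T→16T]: ω = 1648.1250×16/16 = 1648.1250 rpm, dir flips to +; running = +1648.1250
Stage 3 [57T→22T]: ω = 1648.1250×57/22 = 4270.1420 rpm, dir flips to −; running = −4270.1420
Stage 4 [31T→18T]: ω = 4270.1420×31/18 = 7354.1335 rpm, dir flips to +; running = +7354.1335

+7354.1335 rpm (same as input, |ω| = 7354.1335 rpm)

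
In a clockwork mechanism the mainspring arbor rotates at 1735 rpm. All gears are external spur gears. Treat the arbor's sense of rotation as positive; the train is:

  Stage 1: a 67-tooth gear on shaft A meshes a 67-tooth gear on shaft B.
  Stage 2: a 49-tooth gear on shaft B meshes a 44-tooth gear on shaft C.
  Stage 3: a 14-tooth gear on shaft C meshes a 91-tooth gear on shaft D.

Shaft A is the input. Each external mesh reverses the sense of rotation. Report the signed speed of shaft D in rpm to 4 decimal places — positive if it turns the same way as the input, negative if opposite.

-297.2552 rpm (opposite to input, |ω| = 297.2552 rpm)

Stage 1 [67T→67T]: ω = 1735.0000×67/67 = 1735.0000 rpm, dir flips to −; running = −1735.0000
Stage 2 [49T→44T]: ω = 1735.0000×49/44 = 1932.1591 rpm, dir flips to +; running = +1932.1591
Stage 3 [14T→91T]: ω = 1932.1591×14/91 = 297.2552 rpm, dir flips to −; running = −297.2552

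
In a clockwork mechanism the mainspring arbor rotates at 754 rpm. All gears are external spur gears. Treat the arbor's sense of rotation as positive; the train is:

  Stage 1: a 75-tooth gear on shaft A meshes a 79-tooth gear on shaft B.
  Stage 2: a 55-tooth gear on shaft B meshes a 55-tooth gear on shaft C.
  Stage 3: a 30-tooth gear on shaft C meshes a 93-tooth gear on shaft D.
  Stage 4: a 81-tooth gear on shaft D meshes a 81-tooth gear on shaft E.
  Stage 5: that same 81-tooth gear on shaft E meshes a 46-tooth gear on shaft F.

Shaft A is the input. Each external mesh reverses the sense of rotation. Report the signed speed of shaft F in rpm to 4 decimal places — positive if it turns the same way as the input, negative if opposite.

-406.6034 rpm (opposite to input, |ω| = 406.6034 rpm)

Stage 1 [75T→79T]: ω = 754.0000×75/79 = 715.8228 rpm, dir flips to −; running = −715.8228
Stage 2 [55T→55T]: ω = 715.8228×55/55 = 715.8228 rpm, dir flips to +; running = +715.8228
Stage 3 [30T→93T]: ω = 715.8228×30/93 = 230.9106 rpm, dir flips to −; running = −230.9106
Stage 4 [81T→81T]: ω = 230.9106×81/81 = 230.9106 rpm, dir flips to +; running = +230.9106
Stage 5 [81T→46T]: ω = 230.9106×81/46 = 406.6034 rpm, dir flips to −; running = −406.6034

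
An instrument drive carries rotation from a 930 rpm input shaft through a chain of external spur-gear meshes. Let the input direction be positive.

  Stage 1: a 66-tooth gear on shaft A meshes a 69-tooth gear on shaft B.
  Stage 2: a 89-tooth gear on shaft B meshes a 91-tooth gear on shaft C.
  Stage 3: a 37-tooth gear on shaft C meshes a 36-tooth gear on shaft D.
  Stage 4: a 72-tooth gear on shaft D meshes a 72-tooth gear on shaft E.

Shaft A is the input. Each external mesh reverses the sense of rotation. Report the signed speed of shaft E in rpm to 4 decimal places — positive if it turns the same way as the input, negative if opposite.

Stage 1 [66T→69T]: ω = 930.0000×66/69 = 889.5652 rpm, dir flips to −; running = −889.5652
Stage 2 [89T→91T]: ω = 889.5652×89/91 = 870.0143 rpm, dir flips to +; running = +870.0143
Stage 3 [37T→36T]: ω = 870.0143×37/36 = 894.1814 rpm, dir flips to −; running = −894.1814
Stage 4 [72T→72T]: ω = 894.1814×72/72 = 894.1814 rpm, dir flips to +; running = +894.1814

+894.1814 rpm (same as input, |ω| = 894.1814 rpm)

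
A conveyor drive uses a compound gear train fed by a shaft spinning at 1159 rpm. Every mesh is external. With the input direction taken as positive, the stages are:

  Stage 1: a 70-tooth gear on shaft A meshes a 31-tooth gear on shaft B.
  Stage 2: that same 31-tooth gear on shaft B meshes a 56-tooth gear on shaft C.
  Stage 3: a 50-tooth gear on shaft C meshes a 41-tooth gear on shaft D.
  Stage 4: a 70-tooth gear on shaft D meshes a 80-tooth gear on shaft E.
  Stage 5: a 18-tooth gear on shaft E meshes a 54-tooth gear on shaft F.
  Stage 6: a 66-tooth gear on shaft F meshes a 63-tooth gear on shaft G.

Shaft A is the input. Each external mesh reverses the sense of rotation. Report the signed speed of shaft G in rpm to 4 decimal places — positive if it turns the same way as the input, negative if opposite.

Stage 1 [70T→31T]: ω = 1159.0000×70/31 = 2617.0968 rpm, dir flips to −; running = −2617.0968
Stage 2 [31T→56T]: ω = 2617.0968×31/56 = 1448.7500 rpm, dir flips to +; running = +1448.7500
Stage 3 [50T→41T]: ω = 1448.7500×50/41 = 1766.7683 rpm, dir flips to −; running = −1766.7683
Stage 4 [70T→80T]: ω = 1766.7683×70/80 = 1545.9223 rpm, dir flips to +; running = +1545.9223
Stage 5 [18T→54T]: ω = 1545.9223×18/54 = 515.3074 rpm, dir flips to −; running = −515.3074
Stage 6 [66T→63T]: ω = 515.3074×66/63 = 539.8459 rpm, dir flips to +; running = +539.8459

+539.8459 rpm (same as input, |ω| = 539.8459 rpm)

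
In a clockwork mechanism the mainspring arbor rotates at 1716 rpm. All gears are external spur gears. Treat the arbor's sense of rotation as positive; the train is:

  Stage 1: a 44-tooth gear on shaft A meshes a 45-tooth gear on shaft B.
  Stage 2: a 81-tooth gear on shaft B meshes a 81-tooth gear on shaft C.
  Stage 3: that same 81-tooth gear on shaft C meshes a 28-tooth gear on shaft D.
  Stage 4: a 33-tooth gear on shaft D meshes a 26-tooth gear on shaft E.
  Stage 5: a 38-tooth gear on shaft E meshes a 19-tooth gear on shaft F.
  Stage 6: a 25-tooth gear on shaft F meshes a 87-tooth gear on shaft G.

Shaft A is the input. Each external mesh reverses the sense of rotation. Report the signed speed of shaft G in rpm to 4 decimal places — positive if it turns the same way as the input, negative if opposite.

Stage 1 [44T→45T]: ω = 1716.0000×44/45 = 1677.8667 rpm, dir flips to −; running = −1677.8667
Stage 2 [81T→81T]: ω = 1677.8667×81/81 = 1677.8667 rpm, dir flips to +; running = +1677.8667
Stage 3 [81T→28T]: ω = 1677.8667×81/28 = 4853.8286 rpm, dir flips to −; running = −4853.8286
Stage 4 [33T→26T]: ω = 4853.8286×33/26 = 6160.6286 rpm, dir flips to +; running = +6160.6286
Stage 5 [38T→19T]: ω = 6160.6286×38/19 = 12321.2571 rpm, dir flips to −; running = −12321.2571
Stage 6 [25T→87T]: ω = 12321.2571×25/87 = 3540.5911 rpm, dir flips to +; running = +3540.5911

+3540.5911 rpm (same as input, |ω| = 3540.5911 rpm)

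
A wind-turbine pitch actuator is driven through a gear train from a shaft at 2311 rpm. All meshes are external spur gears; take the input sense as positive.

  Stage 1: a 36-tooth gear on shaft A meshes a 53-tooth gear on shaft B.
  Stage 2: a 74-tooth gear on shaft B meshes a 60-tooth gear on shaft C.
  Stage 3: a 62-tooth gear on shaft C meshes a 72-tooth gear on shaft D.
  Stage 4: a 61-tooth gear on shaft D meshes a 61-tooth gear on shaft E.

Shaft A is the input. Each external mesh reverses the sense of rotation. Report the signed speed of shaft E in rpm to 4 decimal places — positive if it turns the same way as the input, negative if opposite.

Stage 1 [36T→53T]: ω = 2311.0000×36/53 = 1569.7358 rpm, dir flips to −; running = −1569.7358
Stage 2 [74T→60T]: ω = 1569.7358×74/60 = 1936.0075 rpm, dir flips to +; running = +1936.0075
Stage 3 [62T→72T]: ω = 1936.0075×62/72 = 1667.1176 rpm, dir flips to −; running = −1667.1176
Stage 4 [61T→61T]: ω = 1667.1176×61/61 = 1667.1176 rpm, dir flips to +; running = +1667.1176

+1667.1176 rpm (same as input, |ω| = 1667.1176 rpm)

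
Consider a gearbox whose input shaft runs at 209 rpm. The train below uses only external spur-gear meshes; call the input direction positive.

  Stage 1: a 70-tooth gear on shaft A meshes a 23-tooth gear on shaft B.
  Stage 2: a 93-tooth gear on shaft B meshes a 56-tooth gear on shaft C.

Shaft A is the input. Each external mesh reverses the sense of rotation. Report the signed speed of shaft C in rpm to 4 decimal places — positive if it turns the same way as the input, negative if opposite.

+1056.3587 rpm (same as input, |ω| = 1056.3587 rpm)

Stage 1 [70T→23T]: ω = 209.0000×70/23 = 636.0870 rpm, dir flips to −; running = −636.0870
Stage 2 [93T→56T]: ω = 636.0870×93/56 = 1056.3587 rpm, dir flips to +; running = +1056.3587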